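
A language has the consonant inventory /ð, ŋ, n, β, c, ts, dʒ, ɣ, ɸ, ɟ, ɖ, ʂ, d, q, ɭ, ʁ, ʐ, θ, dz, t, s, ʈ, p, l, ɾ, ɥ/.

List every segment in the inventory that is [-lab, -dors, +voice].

First, the [-labial] segments are /ð, ŋ, n, c, ts, dʒ, ɣ, ɟ, ɖ, ʂ, d, q, ɭ, ʁ, ʐ, θ, dz, t, s, ʈ, l, ɾ/.
Then [-dorsal] gives /ð, n, ts, dʒ, ɖ, ʂ, d, ɭ, ʐ, θ, dz, t, s, ʈ, l, ɾ/.
Within that set, [+voice] leaves /ð, n, dʒ, ɖ, d, ɭ, ʐ, dz, l, ɾ/.

ð, n, dʒ, ɖ, d, ɭ, ʐ, dz, l, ɾ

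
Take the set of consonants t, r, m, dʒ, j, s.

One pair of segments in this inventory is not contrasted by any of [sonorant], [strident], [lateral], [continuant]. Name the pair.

r, j

On the given features, /r/ and /j/ have an identical profile: [+sonorant], [−strident], [−lateral], [+continuant]. No other two segments in the inventory coincide on all 4 features. (They do differ in [dorsal], which is not among the given features.)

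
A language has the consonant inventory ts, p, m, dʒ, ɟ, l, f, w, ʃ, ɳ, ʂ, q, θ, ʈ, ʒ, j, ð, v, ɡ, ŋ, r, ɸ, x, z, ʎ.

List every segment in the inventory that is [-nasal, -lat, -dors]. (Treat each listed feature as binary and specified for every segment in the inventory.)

ts, p, dʒ, f, ʃ, ʂ, θ, ʈ, ʒ, ð, v, r, ɸ, z

Among the inventory, the [-nasal] segments are /ts, p, dʒ, ɟ, l, f, w, ʃ, ʂ, q, θ, ʈ, ʒ, j, ð, v, ɡ, r, ɸ, x, z, ʎ/.
Then [-lateral] gives /ts, p, dʒ, ɟ, f, w, ʃ, ʂ, q, θ, ʈ, ʒ, j, ð, v, ɡ, r, ɸ, x, z/.
Then [-dorsal] leaves /ts, p, dʒ, f, ʃ, ʂ, θ, ʈ, ʒ, ð, v, r, ɸ, z/.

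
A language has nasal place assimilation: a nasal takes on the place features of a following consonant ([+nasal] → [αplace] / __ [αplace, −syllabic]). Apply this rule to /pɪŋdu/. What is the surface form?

In /pɪŋdu/, the nasal /ŋ/ precedes /d/, which is [+coronal]. The nasal assimilates in place, becoming the [+coronal] nasal /n/. The surface form is [pɪndu].

[pɪndu]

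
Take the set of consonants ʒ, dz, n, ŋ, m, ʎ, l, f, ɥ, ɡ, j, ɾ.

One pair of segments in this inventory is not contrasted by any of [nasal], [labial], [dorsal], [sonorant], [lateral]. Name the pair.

ʒ, dz

/ʒ/ (voiced postalveolar fricative) and /dz/ (voiced alveolar affricate) are both [−nasal], [−labial], [−dorsal], [−sonorant], [−lateral], so none of the listed features separates them. (They do differ in [continuant], [anterior] and [distributed], which are not among the given features.) Every other pair in the inventory differs on at least one listed feature.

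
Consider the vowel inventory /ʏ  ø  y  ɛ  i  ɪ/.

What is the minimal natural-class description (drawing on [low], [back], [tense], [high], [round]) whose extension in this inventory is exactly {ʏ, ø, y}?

Every target segment is [+round] and no other inventory member is, so one feature is enough.

[+round]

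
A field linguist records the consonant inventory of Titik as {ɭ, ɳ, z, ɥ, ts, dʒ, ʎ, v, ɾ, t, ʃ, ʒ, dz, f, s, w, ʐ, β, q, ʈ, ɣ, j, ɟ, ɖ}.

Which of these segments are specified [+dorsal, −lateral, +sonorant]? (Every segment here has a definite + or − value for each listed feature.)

The [+dorsal] segments are /ɥ, ʎ, w, q, ɣ, j, ɟ/.
Then [−lateral] gives /ɥ, w, q, ɣ, j, ɟ/.
Of those, [+sonorant] leaves /ɥ, w, j/.

ɥ, w, j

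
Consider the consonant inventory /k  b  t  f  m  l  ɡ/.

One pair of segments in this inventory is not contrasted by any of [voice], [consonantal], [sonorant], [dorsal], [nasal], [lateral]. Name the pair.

f, t

On the given features, /f/ and /t/ have an identical profile: [−voice], [+consonantal], [−sonorant], [−dorsal], [−nasal], [−lateral]. No other two segments in the inventory coincide on all 6 features. (They do differ in [continuant], [labial] and [coronal], which are not among the given features.)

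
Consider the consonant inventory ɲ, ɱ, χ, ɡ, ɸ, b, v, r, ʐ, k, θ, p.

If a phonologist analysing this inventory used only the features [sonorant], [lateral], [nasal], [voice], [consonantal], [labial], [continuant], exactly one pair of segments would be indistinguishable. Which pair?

Both /χ/ and /θ/ are [−sonorant], [−lateral], [−nasal], [−voice], [+consonantal], [−labial], [+continuant]. Since the list omits [coronal] and [dorsal] — which do distinguish the voiceless uvular fricative from the voiceless dental fricative — this pair collapses; all other pairs remain distinct.

χ, θ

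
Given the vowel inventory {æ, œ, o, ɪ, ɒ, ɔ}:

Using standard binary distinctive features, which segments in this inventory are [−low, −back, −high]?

First, the [−low] segments are /œ, o, ɪ, ɔ/.
Intersecting with [−back] gives /œ, ɪ/.
Then [−high] leaves /œ/.

œ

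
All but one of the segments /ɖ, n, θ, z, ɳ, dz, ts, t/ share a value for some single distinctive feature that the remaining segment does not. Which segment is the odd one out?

θ

The remaining segments after removing /θ/ share [−distributed]; /θ/ (voiceless dental fricative) is [+distributed]. For every other candidate removal, the leftover set fails to share any single feature value that the removed segment lacks.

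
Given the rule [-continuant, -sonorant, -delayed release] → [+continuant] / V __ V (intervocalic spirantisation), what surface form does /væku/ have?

/k/ satisfies [-continuant, -sonorant, -delayed release] and sits in V __ V. The [+continuant] counterpart of the voiceless velar stop is /x/. Other segments in /væku/ either fail the structural description or are not in the environment, so the surface form is [væxu].

[væxu]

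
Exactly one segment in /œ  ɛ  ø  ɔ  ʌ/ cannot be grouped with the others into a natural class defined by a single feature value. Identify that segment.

[tense] groups all but one: /œ, ɛ, ʌ, ɔ/ share [−tense] while /ø/ (mid front rounded tense vowel) alone is [+tense]. Removing any other segment would not leave a single-feature class that excludes it.

ø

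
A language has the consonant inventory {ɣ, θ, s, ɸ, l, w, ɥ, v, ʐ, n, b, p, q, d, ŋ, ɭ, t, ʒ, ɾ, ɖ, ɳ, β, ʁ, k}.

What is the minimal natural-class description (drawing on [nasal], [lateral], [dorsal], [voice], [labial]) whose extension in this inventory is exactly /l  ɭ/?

Every target segment is [+lateral] and no other inventory member is, so one feature is enough.

[+lateral]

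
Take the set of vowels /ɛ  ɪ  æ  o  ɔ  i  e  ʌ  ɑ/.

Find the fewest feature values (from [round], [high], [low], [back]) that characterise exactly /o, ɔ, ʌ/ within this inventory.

[-low, +back]

/o, ɔ, ʌ/ are all [-low], [+back], and no other segment in the inventory matches both values. Dropping any one of them over-generates: [+back] alone would also admit /ɑ/; [-low] alone would also admit /ɛ, ɪ, i, e/. No other single listed feature picks out exactly this set either, so fewer than two features will not do.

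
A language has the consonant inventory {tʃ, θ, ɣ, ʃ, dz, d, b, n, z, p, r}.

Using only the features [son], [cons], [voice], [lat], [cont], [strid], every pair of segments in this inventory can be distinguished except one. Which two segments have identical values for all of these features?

b, d

On the given features, /b/ and /d/ have an identical profile: [−sonorant], [+consonantal], [+voice], [−lateral], [−continuant], [−strident]. No other two segments in the inventory coincide on all 6 features. (They do differ in [labial] and [coronal], which are not among the given features.)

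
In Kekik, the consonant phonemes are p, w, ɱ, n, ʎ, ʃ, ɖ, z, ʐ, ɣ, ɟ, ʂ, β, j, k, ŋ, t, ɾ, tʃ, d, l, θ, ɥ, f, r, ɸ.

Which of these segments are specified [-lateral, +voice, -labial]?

n, ɖ, z, ʐ, ɣ, ɟ, j, ŋ, ɾ, d, r

Eliminate segments failing any feature: /p, ʃ, ʂ, k, t, tʃ, θ, f, ɸ/ are [-voice]; /w, ɱ, β, ɥ/ are [+labial]; /ʎ, l/ are [+lateral]. The remaining /n, ɖ, z, ʐ, ɣ, ɟ, j, ŋ, ɾ, d, r/ satisfy [-lateral], [+voice], [-labial].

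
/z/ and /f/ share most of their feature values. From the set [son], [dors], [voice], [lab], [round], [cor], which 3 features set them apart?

[voice], [labial], [coronal]

The two segments share [-sonorant], [-dorsal], [-round]. The only features from the list on which they differ: /z/ is [+voice] while /f/ is [-voice]; /z/ is [-labial] while /f/ is [+labial]; /z/ is [+coronal] while /f/ is [-coronal].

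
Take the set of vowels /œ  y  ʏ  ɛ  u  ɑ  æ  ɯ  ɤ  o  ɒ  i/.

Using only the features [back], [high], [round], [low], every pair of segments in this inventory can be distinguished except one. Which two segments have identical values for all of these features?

On the given features, /y/ and /ʏ/ have an identical profile: [−back], [+high], [+round], [−low]. No other two segments in the inventory coincide on all 4 features. (They do differ in [tense], which is not among the given features.)

y, ʏ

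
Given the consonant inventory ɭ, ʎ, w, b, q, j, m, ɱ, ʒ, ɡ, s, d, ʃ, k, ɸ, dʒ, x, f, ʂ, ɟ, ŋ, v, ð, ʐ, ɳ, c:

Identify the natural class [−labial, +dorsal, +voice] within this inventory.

ʎ, j, ɡ, ɟ, ŋ

Among the inventory, the [−labial] segments are /ɭ, ʎ, q, j, ʒ, ɡ, s, d, ʃ, k, dʒ, x, ʂ, ɟ, ŋ, ð, ʐ, ɳ, c/.
Then [+dorsal] gives /ʎ, q, j, ɡ, k, x, ɟ, ŋ, c/.
Among these, [+voice] leaves /ʎ, j, ɡ, ɟ, ŋ/.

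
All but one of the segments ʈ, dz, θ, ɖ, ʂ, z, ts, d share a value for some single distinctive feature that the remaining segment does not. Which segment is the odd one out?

The remaining segments after removing /θ/ share [-distributed]; /θ/ (voiceless dental fricative) is [+distributed]. For every other candidate removal, the leftover set fails to share any single feature value that the removed segment lacks.

θ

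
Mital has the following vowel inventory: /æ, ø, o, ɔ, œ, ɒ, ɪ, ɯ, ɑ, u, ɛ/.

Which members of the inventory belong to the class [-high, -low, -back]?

ø, œ, ɛ

Checking each segment against [-high], [-low], [-back]: /ø/ (mid front rounded tense vowel), /œ/ (mid front rounded lax vowel), /ɛ/ (mid front unrounded lax vowel) satisfy every feature; every other segment in the inventory fails at least one.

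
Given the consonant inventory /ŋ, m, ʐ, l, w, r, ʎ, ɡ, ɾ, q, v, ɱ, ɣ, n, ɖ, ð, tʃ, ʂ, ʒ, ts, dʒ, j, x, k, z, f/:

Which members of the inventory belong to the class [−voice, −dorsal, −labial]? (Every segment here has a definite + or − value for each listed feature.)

tʃ, ʂ, ts

Eliminate segments failing any feature: /ŋ, m, ʐ, l, w, r, ʎ, ɡ, ɾ, v, ɱ, ɣ, n, ɖ, ð, ʒ, dʒ, j, z/ are [+voice]; /q, x, k/ are [+dorsal]; /f/ is [+labial]. The remaining /tʃ, ʂ, ts/ satisfy [−voice], [−dorsal], [−labial].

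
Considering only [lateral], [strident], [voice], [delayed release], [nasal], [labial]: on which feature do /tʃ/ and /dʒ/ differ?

[voice]

/tʃ/ is the voiceless postalveolar affricate and /dʒ/ is the voiced postalveolar affricate. Both are [-lateral], [+strident], [+delayed release], [-nasal], [-labial]. /tʃ/ is [-voice] while /dʒ/ is [+voice], so the distinguishing feature is [voice].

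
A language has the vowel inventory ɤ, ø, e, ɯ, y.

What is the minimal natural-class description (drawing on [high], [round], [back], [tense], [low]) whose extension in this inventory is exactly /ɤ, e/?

[-high, -round]

The class [-high], [-round] has exactly /ɤ, e/ as its extension in this inventory. No smaller conjunction from the listed features achieves this: [-round] alone would also admit /ɯ/; [-high] alone would also admit /ø/; and checking the remaining single features turns up none with this extension.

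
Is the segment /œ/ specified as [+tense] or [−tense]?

[−tense]

/œ/ is the mid front rounded lax vowel. The feature [tense] marks segments produced with a tense (peripheral) tongue-body position; /œ/ lacks this property, so it is [−tense].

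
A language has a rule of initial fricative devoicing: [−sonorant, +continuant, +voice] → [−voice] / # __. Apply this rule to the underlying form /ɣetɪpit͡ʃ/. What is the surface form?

[xetɪpit͡ʃ]

The only segment in the rule's environment that also matches [−sonorant, +continuant, +voice] is /ɣ/. Applying [−voice] turns the voiced velar fricative into /x/ (voiceless velar fricative), giving [xetɪpit͡ʃ].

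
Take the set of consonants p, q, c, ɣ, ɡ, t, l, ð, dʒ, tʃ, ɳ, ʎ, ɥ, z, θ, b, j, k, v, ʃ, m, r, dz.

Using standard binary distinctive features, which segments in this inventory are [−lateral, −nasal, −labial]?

q, c, ɣ, ɡ, t, ð, dʒ, tʃ, z, θ, j, k, ʃ, r, dz

Checking each segment against [−lateral], [−nasal], [−labial]: /q/ (voiceless uvular stop), /c/ (voiceless palatal stop), /ɣ/ (voiced velar fricative), /ɡ/ (voiced velar stop), /t/ (voiceless alveolar stop), /ð/ (voiced dental fricative), among others, satisfy every feature; every other segment in the inventory fails at least one.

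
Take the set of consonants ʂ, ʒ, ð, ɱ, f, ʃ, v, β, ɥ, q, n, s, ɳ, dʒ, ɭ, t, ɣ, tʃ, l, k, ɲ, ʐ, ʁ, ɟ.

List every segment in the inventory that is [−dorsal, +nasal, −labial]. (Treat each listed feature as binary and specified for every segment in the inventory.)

Checking each segment against [−dorsal], [+nasal], [−labial]: /n/ (alveolar nasal), /ɳ/ (retroflex nasal) satisfy every feature; every other segment in the inventory fails at least one.

n, ɳ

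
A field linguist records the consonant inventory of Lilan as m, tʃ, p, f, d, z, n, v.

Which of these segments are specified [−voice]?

tʃ, p, f

The feature [voice] marks segments produced with vocal-fold vibration. In this inventory /tʃ, p, f/ lack that property, so they are [−voice]; /m, d, z, n, v/ are [+voice].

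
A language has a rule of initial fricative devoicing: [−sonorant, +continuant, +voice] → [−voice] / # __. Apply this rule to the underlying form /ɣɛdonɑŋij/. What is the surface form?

Only the initial segment /ɣ/ is both word-initial and matches the structural description. It is a voiced velar fricative, so [−sonorant, +continuant, +voice] holds; changing it to [−voice] with all other features held fixed yields /x/ (voiceless velar fricative). No other segment meets both the structural description and the environment, so the output is [xɛdonɑŋij].

[xɛdonɑŋij]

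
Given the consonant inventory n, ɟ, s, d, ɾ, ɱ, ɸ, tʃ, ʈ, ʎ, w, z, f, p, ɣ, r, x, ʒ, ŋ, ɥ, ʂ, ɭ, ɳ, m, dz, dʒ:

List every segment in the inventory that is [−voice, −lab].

Checking each segment against [−voice], [−labial]: /s/ (voiceless alveolar fricative), /tʃ/ (voiceless postalveolar affricate), /ʈ/ (voiceless retroflex stop), /x/ (voiceless velar fricative), /ʂ/ (voiceless retroflex fricative) satisfy every feature; every other segment in the inventory fails at least one.

s, tʃ, ʈ, x, ʂ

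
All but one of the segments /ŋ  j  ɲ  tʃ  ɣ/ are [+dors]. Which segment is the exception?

Every segment except /tʃ/ is [+dorsal]. /tʃ/ (voiceless postalveolar affricate) is [-dorsal], so it is the exception.

tʃ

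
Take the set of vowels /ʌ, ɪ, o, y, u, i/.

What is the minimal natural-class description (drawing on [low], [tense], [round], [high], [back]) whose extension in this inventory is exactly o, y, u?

[+round]

Every target segment is [+round] and no other inventory member is, so one feature is enough.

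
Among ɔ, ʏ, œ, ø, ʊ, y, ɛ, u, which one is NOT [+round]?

ɛ

/ɛ/ is the mid front unrounded lax vowel, which is [-round]; the rest — /ɔ, œ, ø, ʊ, u, ʏ, y/ — are [+round].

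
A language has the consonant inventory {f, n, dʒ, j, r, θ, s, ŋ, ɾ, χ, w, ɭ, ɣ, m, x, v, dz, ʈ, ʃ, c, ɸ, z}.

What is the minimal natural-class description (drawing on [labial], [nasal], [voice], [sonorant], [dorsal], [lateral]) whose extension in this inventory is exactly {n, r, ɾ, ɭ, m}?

[+sonorant, -dorsal]

/n, r, ɾ, ɭ, m/ are all [+sonorant], [-dorsal], and no other segment in the inventory matches both values. Dropping any one of them over-generates: [-dorsal] alone would also admit /f, dʒ, θ, s, …/; [+sonorant] alone would also admit /j, ŋ, w/. No other single listed feature picks out exactly this set either, so fewer than two features will not do.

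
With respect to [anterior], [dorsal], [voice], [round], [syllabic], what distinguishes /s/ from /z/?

The two segments share [+anterior], [-dorsal], [-round], [-syllabic]. The only feature from the list on which they differ: /s/ is [-voice] while /z/ is [+voice].

[voice]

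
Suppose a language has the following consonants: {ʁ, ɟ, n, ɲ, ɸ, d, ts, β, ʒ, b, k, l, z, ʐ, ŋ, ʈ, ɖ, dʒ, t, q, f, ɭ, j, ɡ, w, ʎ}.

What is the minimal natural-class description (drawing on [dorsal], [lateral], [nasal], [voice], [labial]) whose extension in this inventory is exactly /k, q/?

[−voice, +dorsal]

/k, q/ are all [−voice], [+dorsal], and no other segment in the inventory matches both values. Dropping any one of them over-generates: [+dorsal] alone would also admit /ʁ, ɟ, ɲ, ŋ, …/; [−voice] alone would also admit /ɸ, ts, ʈ, t, …/. No other single listed feature picks out exactly this set either, so fewer than two features will not do.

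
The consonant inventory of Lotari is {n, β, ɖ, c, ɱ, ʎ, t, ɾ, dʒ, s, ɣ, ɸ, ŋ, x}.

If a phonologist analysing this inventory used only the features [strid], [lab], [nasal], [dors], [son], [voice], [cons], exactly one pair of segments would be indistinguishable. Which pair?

c, x

Both /c/ and /x/ are [-strident], [-labial], [-nasal], [+dorsal], [-sonorant], [-voice], [+consonantal]. Since the list omits [continuant] and [back] — which do distinguish the voiceless palatal stop from the voiceless velar fricative — this pair collapses; all other pairs remain distinct.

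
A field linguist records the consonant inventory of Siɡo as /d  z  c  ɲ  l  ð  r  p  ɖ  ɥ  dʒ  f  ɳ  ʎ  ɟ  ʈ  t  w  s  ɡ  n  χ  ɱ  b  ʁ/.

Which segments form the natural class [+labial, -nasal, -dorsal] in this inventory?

The [+labial] segments are /p, ɥ, f, w, ɱ, b/.
Then [-nasal] gives /p, ɥ, f, w, b/.
Intersecting with [-dorsal] leaves /p, f, b/.

p, f, b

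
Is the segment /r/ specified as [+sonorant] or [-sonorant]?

/r/ is the alveolar trill. The feature [sonorant] marks segments produced without turbulent airflow (nasals, liquids, glides, vowels); /r/ has this property, so it is [+sonorant].

[+sonorant]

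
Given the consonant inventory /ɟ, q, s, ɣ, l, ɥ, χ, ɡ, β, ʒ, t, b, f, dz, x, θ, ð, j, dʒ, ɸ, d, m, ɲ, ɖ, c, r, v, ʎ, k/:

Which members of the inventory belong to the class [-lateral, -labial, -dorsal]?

s, ʒ, t, dz, θ, ð, dʒ, d, ɖ, r

First, the [-lateral] segments are /ɟ, q, s, ɣ, ɥ, χ, ɡ, β, ʒ, t, b, f, dz, x, θ, ð, j, dʒ, ɸ, d, m, ɲ, ɖ, c, r, v, k/.
Then [-labial] gives /ɟ, q, s, ɣ, χ, ɡ, ʒ, t, dz, x, θ, ð, j, dʒ, d, ɲ, ɖ, c, r, k/.
Among these, [-dorsal] leaves /s, ʒ, t, dz, θ, ð, dʒ, d, ɖ, r/.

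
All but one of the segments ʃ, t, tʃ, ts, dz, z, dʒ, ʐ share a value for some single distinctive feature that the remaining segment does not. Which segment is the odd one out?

t

/ʐ, dʒ, dz, z, ʃ, ts, tʃ/ are all [+strident], but /t/ (voiceless alveolar stop) is [−strident]. No other single segment can be removed to leave a set sharing one feature value that the removed segment lacks, so /t/ is the odd one out.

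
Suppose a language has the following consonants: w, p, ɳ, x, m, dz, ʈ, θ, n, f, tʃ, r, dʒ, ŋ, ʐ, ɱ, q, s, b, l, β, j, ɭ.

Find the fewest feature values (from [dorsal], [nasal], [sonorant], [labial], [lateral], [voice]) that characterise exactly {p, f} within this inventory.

The class [-voice], [+labial] has exactly /p, f/ as its extension in this inventory. No smaller conjunction from the listed features achieves this: [+labial] alone would also admit /w, m, ɱ, b, …/; [-voice] alone would also admit /x, ʈ, θ, tʃ, …/; and checking the remaining single features turns up none with this extension.

[-voice, +labial]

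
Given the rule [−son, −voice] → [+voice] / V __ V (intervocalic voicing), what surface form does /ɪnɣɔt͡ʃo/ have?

[ɪnɣɔd͡ʒo]

/t͡ʃ/ satisfies [−son, −voice] and sits in V __ V. The [+voice] counterpart of the voiceless postalveolar affricate is /d͡ʒ/. Other segments in /ɪnɣɔt͡ʃo/ either fail the structural description or are not in the environment, so the surface form is [ɪnɣɔd͡ʒo].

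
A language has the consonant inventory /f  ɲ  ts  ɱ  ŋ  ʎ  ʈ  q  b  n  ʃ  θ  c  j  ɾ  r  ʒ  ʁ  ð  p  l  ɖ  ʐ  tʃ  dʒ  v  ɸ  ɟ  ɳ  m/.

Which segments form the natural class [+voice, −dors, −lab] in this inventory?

Checking each segment against [+voice], [−dorsal], [−labial]: /n/ (alveolar nasal), /ɾ/ (alveolar tap), /r/ (alveolar trill), /ʒ/ (voiced postalveolar fricative), /ð/ (voiced dental fricative), /l/ (alveolar lateral approximant), among others, satisfy every feature; every other segment in the inventory fails at least one.

n, ɾ, r, ʒ, ð, l, ɖ, ʐ, dʒ, ɳ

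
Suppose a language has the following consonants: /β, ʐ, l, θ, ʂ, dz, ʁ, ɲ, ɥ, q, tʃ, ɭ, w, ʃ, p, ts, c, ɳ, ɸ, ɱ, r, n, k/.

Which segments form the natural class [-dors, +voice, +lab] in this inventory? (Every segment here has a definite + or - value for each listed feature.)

Eliminate segments failing any feature: /ʐ, l, dz, ɭ, ɳ, r, n/ are [-labial]; /θ, ʂ, tʃ, ʃ, p, ts, ɸ/ are [-voice]; /ʁ, ɲ, ɥ, q, w, c, k/ are [+dorsal]. The remaining /β, ɱ/ satisfy [-dorsal], [+voice], [+labial].

β, ɱ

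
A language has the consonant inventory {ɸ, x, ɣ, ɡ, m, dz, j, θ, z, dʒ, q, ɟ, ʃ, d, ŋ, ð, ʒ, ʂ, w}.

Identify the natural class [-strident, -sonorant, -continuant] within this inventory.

ɡ, q, ɟ, d

The [-strident] segments are /ɸ, x, ɣ, ɡ, m, j, θ, q, ɟ, d, ŋ, ð, w/.
Within that set, [-sonorant] gives /ɸ, x, ɣ, ɡ, θ, q, ɟ, d, ð/.
Then [-continuant] leaves /ɡ, q, ɟ, d/.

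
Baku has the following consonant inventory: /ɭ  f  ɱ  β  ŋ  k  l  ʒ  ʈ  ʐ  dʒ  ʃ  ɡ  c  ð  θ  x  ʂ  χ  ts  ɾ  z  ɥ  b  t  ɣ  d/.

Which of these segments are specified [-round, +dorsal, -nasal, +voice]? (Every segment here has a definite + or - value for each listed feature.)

The [-round] segments are /ɭ, f, ɱ, β, ŋ, k, l, ʒ, ʈ, ʐ, dʒ, ʃ, ɡ, c, ð, θ, x, ʂ, χ, ts, ɾ, z, b, t, ɣ, d/.
Among these, [+dorsal] gives /ŋ, k, ɡ, c, x, χ, ɣ/.
Then [-nasal] gives /k, ɡ, c, x, χ, ɣ/.
Of those, [+voice] leaves /ɡ, ɣ/.

ɡ, ɣ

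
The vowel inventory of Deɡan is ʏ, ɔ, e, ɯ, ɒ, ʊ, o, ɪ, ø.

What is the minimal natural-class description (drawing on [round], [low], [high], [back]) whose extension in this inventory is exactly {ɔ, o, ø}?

[-high, -low, +round]

Every target segment is [-high], [-low], [+round]; each remaining inventory member fails at least one of these. Each conjunct is needed — [-low, +round] alone would also admit /ʏ, ʊ/; [-high, +round] alone would also admit /ɒ/; [-high, -low] alone would also admit /e/ — and no other combination of two listed features has exactly this extension, so three is the minimum.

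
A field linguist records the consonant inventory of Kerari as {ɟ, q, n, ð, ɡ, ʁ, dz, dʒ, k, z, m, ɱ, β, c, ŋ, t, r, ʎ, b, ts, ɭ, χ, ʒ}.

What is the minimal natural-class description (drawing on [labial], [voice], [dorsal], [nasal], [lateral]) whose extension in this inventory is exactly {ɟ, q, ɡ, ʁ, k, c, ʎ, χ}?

[−nasal, +dorsal]

/ɟ, q, ɡ, ʁ, k, c, ʎ, χ/ are all [−nasal], [+dorsal], and no other segment in the inventory matches both values. Dropping any one of them over-generates: [+dorsal] alone would also admit /ŋ/; [−nasal] alone would also admit /ð, dz, dʒ, z, …/. No other single listed feature picks out exactly this set either, so fewer than two features will not do.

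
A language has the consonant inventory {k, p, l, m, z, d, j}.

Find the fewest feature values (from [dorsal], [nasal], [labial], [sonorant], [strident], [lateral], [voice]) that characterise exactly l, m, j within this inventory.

[+sonorant]

The target set is precisely the extension of [+sonorant] in this inventory.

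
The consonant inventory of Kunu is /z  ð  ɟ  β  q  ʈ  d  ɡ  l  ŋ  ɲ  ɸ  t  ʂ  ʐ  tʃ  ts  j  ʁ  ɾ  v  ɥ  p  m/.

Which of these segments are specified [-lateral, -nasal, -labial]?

z, ð, ɟ, q, ʈ, d, ɡ, t, ʂ, ʐ, tʃ, ts, j, ʁ, ɾ

Checking each segment against [-lateral], [-nasal], [-labial]: /z/ (voiced alveolar fricative), /ð/ (voiced dental fricative), /ɟ/ (voiced palatal stop), /q/ (voiceless uvular stop), /ʈ/ (voiceless retroflex stop), /d/ (voiced alveolar stop), among others, satisfy every feature; every other segment in the inventory fails at least one.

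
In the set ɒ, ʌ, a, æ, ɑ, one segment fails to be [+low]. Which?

/ʌ/ is the mid back unrounded lax vowel, which is [-low]; the rest — /æ, ɒ, ɑ, a/ — are [+low].

ʌ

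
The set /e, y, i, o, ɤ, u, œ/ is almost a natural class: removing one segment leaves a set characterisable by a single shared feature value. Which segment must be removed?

œ

The remaining segments after removing /œ/ share [+tense]; /œ/ (mid front rounded lax vowel) is [-tense]. For every other candidate removal, the leftover set fails to share any single feature value that the removed segment lacks.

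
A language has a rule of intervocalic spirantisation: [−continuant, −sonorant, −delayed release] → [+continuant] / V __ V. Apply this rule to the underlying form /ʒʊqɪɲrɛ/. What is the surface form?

[ʒʊχɪɲrɛ]

/q/ satisfies [−continuant, −sonorant, −delayed release] and sits in V __ V. The [+continuant] counterpart of the voiceless uvular stop is /χ/. Other segments in /ʒʊqɪɲrɛ/ either fail the structural description or are not in the environment, so the surface form is [ʒʊχɪɲrɛ].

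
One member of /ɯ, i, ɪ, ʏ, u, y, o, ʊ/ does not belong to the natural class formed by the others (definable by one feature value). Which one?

o

/ɪ, u, ʊ, ʏ, y, i, ɯ/ are all [+high], but /o/ (mid back rounded tense vowel) is [−high]. No other single segment can be removed to leave a set sharing one feature value that the removed segment lacks, so /o/ is the odd one out.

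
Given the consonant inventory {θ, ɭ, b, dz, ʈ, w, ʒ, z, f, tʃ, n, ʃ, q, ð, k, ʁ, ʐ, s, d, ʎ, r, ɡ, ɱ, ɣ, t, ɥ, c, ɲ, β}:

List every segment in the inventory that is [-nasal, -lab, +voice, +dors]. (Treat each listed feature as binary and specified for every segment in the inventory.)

ʁ, ʎ, ɡ, ɣ

Among the inventory, the [-nasal] segments are /θ, ɭ, b, dz, ʈ, w, ʒ, z, f, tʃ, ʃ, q, ð, k, ʁ, ʐ, s, d, ʎ, r, ɡ, ɣ, t, ɥ, c, β/.
Within that set, [-labial] gives /θ, ɭ, dz, ʈ, ʒ, z, tʃ, ʃ, q, ð, k, ʁ, ʐ, s, d, ʎ, r, ɡ, ɣ, t, c/.
Then [+voice] gives /ɭ, dz, ʒ, z, ð, ʁ, ʐ, d, ʎ, r, ɡ, ɣ/.
Within that set, [+dorsal] leaves /ʁ, ʎ, ɡ, ɣ/.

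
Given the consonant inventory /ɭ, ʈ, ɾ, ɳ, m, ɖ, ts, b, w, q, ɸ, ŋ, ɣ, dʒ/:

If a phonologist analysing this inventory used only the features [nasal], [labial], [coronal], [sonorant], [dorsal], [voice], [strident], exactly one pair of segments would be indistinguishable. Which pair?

On the given features, /ɭ/ and /ɾ/ have an identical profile: [−nasal], [−labial], [+coronal], [+sonorant], [−dorsal], [+voice], [−strident]. No other two segments in the inventory coincide on all 7 features. (They do differ in [lateral] and [anterior], which are not among the given features.)

ɭ, ɾ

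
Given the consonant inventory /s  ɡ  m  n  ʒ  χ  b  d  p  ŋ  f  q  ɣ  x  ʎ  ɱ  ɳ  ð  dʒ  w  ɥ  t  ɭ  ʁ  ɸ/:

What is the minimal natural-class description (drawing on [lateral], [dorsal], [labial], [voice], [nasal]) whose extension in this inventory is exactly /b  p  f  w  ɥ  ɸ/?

Every target segment is [−nasal], [+labial]; each remaining inventory member fails at least one of these. Each conjunct is needed — [+labial] alone would also admit /m, ɱ/; [−nasal] alone would also admit /s, ɡ, ʒ, χ, …/ — and no other single listed feature has exactly this extension, so two is the minimum.

[−nasal, +labial]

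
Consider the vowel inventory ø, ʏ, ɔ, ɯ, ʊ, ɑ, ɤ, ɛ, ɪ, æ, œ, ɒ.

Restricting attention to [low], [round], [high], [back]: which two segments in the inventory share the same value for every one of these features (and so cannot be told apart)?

Both /ø/ and /œ/ are [-low], [+round], [-high], [-back]. Since the list omits [tense] — which does distinguish the mid front rounded tense vowel from the mid front rounded lax vowel — this pair collapses; all other pairs remain distinct.

ø, œ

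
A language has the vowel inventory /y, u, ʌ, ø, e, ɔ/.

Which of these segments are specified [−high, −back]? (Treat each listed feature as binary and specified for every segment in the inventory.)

ø, e

Checking each segment against [−high], [−back]: /ø/ (mid front rounded tense vowel), /e/ (mid front unrounded tense vowel) satisfy every feature; every other segment in the inventory fails at least one.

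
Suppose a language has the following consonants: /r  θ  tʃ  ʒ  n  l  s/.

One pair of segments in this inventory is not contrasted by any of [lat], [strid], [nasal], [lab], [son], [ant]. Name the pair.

/tʃ/ (voiceless postalveolar affricate) and /ʒ/ (voiced postalveolar fricative) are both [−lateral], [+strident], [−nasal], [−labial], [−sonorant], [−anterior], so none of the listed features separates them. (They do differ in [voice] and [continuant], which are not among the given features.) Every other pair in the inventory differs on at least one listed feature.

tʃ, ʒ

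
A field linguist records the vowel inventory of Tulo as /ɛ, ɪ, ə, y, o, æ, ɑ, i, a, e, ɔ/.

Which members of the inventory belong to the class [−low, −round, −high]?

ɛ, ə, e

Eliminate segments failing any feature: /ɪ, i/ are [+high]; /y, o, ɔ/ are [+round]; /æ, ɑ, a/ are [+low]. The remaining /ɛ, ə, e/ satisfy [−low], [−round], [−high].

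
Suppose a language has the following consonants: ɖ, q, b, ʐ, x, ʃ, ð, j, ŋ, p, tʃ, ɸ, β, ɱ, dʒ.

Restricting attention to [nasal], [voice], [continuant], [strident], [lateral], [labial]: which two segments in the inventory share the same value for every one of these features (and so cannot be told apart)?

/ð/ (voiced dental fricative) and /j/ (palatal glide) are both [-nasal], [+voice], [+continuant], [-strident], [-lateral], [-labial], so none of the listed features separates them. (They do differ in [sonorant] and [dorsal], which are not among the given features.) Every other pair in the inventory differs on at least one listed feature.

ð, j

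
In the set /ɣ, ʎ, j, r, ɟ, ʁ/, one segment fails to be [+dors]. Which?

r

Every segment except /r/ is [+dorsal]. /r/ (alveolar trill) is [−dorsal], so it is the exception.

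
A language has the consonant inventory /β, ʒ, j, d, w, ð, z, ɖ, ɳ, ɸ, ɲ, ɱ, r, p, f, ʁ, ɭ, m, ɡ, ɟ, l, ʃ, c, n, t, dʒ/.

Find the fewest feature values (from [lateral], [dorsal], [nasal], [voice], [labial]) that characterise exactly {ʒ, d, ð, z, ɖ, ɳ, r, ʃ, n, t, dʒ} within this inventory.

[−lateral, −labial, −dorsal]

The class [−lateral], [−labial], [−dorsal] has exactly /ʒ, d, ð, z, ɖ, ɳ, r, ʃ, n, t, dʒ/ as its extension in this inventory. No smaller conjunction from the listed features achieves this: [−labial, −dorsal] alone would also admit /ɭ, l/; [−lateral, −dorsal] alone would also admit /β, ɸ, ɱ, p, …/; [−lateral, −labial] alone would also admit /j, ɲ, ʁ, ɡ, …/; and checking the remaining two-feature bundles turns up none with this extension.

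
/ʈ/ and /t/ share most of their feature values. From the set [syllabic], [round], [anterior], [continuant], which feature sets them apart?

/ʈ/ (voiceless retroflex stop) and /t/ (voiceless alveolar stop) agree on [−syllabic], [−round], [−continuant]. They differ on [anterior] (/ʈ/ [−], /t/ [+]).

[anterior]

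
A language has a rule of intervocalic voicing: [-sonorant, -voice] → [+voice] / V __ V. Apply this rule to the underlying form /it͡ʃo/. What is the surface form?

[id͡ʒo]

/t͡ʃ/ satisfies [-sonorant, -voice] and sits in V __ V. The [+voice] counterpart of the voiceless postalveolar affricate is /d͡ʒ/. Other segments in /it͡ʃo/ either fail the structural description or are not in the environment, so the surface form is [id͡ʒo].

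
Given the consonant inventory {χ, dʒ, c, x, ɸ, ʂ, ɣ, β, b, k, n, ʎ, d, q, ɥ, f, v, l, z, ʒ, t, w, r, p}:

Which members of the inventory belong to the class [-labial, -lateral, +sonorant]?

Checking each segment against [-labial], [-lateral], [+sonorant]: /n/ (alveolar nasal), /r/ (alveolar trill) satisfy every feature; every other segment in the inventory fails at least one.

n, r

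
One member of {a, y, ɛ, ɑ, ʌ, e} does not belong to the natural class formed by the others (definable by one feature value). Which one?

y

The remaining segments after removing /y/ share [-high]; /y/ (high front rounded tense vowel) is [+high]. For every other candidate removal, the leftover set fails to share any single feature value that the removed segment lacks.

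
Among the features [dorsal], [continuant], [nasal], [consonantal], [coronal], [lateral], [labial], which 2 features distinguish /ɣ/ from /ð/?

[coronal], [dorsal]

The two segments share [+continuant], [−nasal], [+consonantal], [−lateral], [−labial]. The only features from the list on which they differ: /ɣ/ is [−coronal] while /ð/ is [+coronal]; /ɣ/ is [+dorsal] while /ð/ is [−dorsal].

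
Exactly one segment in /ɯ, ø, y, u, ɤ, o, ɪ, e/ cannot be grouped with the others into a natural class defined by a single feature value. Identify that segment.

ɪ

[tense] groups all but one: /e, ɯ, u, y, o, ø, ɤ/ share [+tense] while /ɪ/ (high front unrounded lax vowel) alone is [-tense]. Removing any other segment would not leave a single-feature class that excludes it.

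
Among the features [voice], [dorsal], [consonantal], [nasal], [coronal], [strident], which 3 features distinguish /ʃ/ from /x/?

[strident], [coronal], [dorsal]

/ʃ/ (voiceless postalveolar fricative) and /x/ (voiceless velar fricative) agree on [-voice], [+consonantal], [-nasal]. They differ on [strident] (/ʃ/ [+], /x/ [-]), [coronal] (/ʃ/ [+], /x/ [-]), [dorsal] (/ʃ/ [-], /x/ [+]).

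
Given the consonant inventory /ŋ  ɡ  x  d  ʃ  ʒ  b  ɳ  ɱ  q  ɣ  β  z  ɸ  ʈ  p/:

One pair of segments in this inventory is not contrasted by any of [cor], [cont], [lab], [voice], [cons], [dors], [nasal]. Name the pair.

Both /ʒ/ and /z/ are [+coronal], [+continuant], [−labial], [+voice], [+consonantal], [−dorsal], [−nasal]. Since the list omits [anterior] and [distributed] — which do distinguish the voiced postalveolar fricative from the voiced alveolar fricative — this pair collapses; all other pairs remain distinct.

ʒ, z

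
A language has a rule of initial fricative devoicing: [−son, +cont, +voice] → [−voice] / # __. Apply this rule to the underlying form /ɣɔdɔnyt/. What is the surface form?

The only segment in the rule's environment that also matches [−son, +cont, +voice] is /ɣ/. Applying [−voice] turns the voiced velar fricative into /x/ (voiceless velar fricative), giving [xɔdɔnyt].

[xɔdɔnyt]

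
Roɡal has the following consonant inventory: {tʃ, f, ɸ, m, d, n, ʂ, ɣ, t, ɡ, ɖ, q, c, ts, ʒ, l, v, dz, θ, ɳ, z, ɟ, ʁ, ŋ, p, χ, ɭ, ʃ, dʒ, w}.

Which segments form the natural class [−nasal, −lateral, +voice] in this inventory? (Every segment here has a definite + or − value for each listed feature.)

d, ɣ, ɡ, ɖ, ʒ, v, dz, z, ɟ, ʁ, dʒ, w

Eliminate segments failing any feature: /tʃ, f, ɸ, ʂ, t, q, c, ts, θ, p, χ, ʃ/ are [−voice]; /m, n, ɳ, ŋ/ are [+nasal]; /l, ɭ/ are [+lateral]. The remaining /d, ɣ, ɡ, ɖ, ʒ, v, dz, z, ɟ, ʁ, dʒ, w/ satisfy [−nasal], [−lateral], [+voice].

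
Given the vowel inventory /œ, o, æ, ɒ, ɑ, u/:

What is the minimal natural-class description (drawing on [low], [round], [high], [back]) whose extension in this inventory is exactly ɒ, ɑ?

/ɒ, ɑ/ are all [+low], [+back], and no other segment in the inventory matches both values. Dropping any one of them over-generates: [+back] alone would also admit /o, u/; [+low] alone would also admit /æ/. No other single listed feature picks out exactly this set either, so fewer than two features will not do.

[+low, +back]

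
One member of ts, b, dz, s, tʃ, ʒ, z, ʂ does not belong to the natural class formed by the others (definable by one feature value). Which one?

/s, ʒ, dz, tʃ, z, ʂ, ts/ are all [+strident], but /b/ (voiced bilabial stop) is [-strident]. No other single segment can be removed to leave a set sharing one feature value that the removed segment lacks, so /b/ is the odd one out.

b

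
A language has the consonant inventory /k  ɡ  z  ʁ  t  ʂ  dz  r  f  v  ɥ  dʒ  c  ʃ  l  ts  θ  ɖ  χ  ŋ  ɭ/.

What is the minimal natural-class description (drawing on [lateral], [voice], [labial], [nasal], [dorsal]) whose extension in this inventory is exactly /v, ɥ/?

[+voice, +labial]

/v, ɥ/ are all [+voice], [+labial], and no other segment in the inventory matches both values. Dropping any one of them over-generates: [+labial] alone would also admit /f/; [+voice] alone would also admit /ɡ, z, ʁ, dz, …/. No other single listed feature picks out exactly this set either, so fewer than two features will not do.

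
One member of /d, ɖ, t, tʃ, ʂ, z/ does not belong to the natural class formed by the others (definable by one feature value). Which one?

tʃ

/t, z, d, ʂ, ɖ/ are all [−distributed], but /tʃ/ (voiceless postalveolar affricate) is [+distributed]. No other single segment can be removed to leave a set sharing one feature value that the removed segment lacks, so /tʃ/ is the odd one out.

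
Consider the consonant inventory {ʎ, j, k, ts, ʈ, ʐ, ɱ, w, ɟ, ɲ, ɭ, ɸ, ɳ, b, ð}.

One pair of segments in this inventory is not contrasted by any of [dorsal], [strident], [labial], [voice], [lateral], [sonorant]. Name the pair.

/ɲ/ (palatal nasal) and /j/ (palatal glide) are both [+dorsal], [−strident], [−labial], [+voice], [−lateral], [+sonorant], so none of the listed features separates them. (They do differ in [nasal] and [continuant], which are not among the given features.) Every other pair in the inventory differs on at least one listed feature.

ɲ, j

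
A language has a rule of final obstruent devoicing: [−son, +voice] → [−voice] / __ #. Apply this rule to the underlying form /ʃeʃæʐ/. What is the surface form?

[ʃeʃæʂ]

Only the final segment /ʐ/ is both word-final and matches the structural description. It is a voiced retroflex fricative, so [−son, +voice] holds; changing it to [−voice] with all other features held fixed yields /ʂ/ (voiceless retroflex fricative). No other segment meets both the structural description and the environment, so the output is [ʃeʃæʂ].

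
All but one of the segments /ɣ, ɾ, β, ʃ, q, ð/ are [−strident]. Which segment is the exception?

/q, ð, ɾ, ɣ, β/ are all [−strident]; /ʃ/ (voiceless postalveolar fricative) is [+strident].

ʃ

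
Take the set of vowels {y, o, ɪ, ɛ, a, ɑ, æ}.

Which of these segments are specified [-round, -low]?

Eliminate segments failing any feature: /y, o/ are [+round]; /a, ɑ, æ/ are [+low]. The remaining /ɪ, ɛ/ satisfy [-round], [-low].

ɪ, ɛ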